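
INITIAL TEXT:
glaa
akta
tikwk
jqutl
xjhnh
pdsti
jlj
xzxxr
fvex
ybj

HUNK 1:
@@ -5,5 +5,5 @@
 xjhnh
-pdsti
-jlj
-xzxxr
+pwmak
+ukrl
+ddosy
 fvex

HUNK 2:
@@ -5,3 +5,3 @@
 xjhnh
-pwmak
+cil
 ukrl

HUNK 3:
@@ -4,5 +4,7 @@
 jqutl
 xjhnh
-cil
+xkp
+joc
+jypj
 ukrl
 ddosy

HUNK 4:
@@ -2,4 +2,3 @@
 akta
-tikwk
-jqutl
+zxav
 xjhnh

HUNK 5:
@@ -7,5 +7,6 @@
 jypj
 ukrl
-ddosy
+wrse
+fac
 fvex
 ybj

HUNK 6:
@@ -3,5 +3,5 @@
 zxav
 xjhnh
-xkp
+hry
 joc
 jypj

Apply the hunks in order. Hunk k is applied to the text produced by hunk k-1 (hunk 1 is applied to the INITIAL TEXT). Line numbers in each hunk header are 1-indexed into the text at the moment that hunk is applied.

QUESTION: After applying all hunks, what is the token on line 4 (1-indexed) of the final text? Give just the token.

Hunk 1: at line 5 remove [pdsti,jlj,xzxxr] add [pwmak,ukrl,ddosy] -> 10 lines: glaa akta tikwk jqutl xjhnh pwmak ukrl ddosy fvex ybj
Hunk 2: at line 5 remove [pwmak] add [cil] -> 10 lines: glaa akta tikwk jqutl xjhnh cil ukrl ddosy fvex ybj
Hunk 3: at line 4 remove [cil] add [xkp,joc,jypj] -> 12 lines: glaa akta tikwk jqutl xjhnh xkp joc jypj ukrl ddosy fvex ybj
Hunk 4: at line 2 remove [tikwk,jqutl] add [zxav] -> 11 lines: glaa akta zxav xjhnh xkp joc jypj ukrl ddosy fvex ybj
Hunk 5: at line 7 remove [ddosy] add [wrse,fac] -> 12 lines: glaa akta zxav xjhnh xkp joc jypj ukrl wrse fac fvex ybj
Hunk 6: at line 3 remove [xkp] add [hry] -> 12 lines: glaa akta zxav xjhnh hry joc jypj ukrl wrse fac fvex ybj
Final line 4: xjhnh

Answer: xjhnh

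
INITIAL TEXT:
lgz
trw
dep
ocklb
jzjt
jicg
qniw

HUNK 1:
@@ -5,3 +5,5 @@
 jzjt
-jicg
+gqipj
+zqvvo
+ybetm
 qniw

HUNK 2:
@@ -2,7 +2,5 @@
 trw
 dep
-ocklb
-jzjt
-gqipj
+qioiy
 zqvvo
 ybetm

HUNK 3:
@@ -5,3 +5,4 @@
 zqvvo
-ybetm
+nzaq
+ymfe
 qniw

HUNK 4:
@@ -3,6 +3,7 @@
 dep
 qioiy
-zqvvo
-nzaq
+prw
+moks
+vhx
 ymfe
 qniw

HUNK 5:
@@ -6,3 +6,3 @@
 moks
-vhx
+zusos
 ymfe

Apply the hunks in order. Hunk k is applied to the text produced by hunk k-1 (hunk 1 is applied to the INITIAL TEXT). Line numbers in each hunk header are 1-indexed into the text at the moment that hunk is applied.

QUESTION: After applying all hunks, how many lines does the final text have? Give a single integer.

Answer: 9

Derivation:
Hunk 1: at line 5 remove [jicg] add [gqipj,zqvvo,ybetm] -> 9 lines: lgz trw dep ocklb jzjt gqipj zqvvo ybetm qniw
Hunk 2: at line 2 remove [ocklb,jzjt,gqipj] add [qioiy] -> 7 lines: lgz trw dep qioiy zqvvo ybetm qniw
Hunk 3: at line 5 remove [ybetm] add [nzaq,ymfe] -> 8 lines: lgz trw dep qioiy zqvvo nzaq ymfe qniw
Hunk 4: at line 3 remove [zqvvo,nzaq] add [prw,moks,vhx] -> 9 lines: lgz trw dep qioiy prw moks vhx ymfe qniw
Hunk 5: at line 6 remove [vhx] add [zusos] -> 9 lines: lgz trw dep qioiy prw moks zusos ymfe qniw
Final line count: 9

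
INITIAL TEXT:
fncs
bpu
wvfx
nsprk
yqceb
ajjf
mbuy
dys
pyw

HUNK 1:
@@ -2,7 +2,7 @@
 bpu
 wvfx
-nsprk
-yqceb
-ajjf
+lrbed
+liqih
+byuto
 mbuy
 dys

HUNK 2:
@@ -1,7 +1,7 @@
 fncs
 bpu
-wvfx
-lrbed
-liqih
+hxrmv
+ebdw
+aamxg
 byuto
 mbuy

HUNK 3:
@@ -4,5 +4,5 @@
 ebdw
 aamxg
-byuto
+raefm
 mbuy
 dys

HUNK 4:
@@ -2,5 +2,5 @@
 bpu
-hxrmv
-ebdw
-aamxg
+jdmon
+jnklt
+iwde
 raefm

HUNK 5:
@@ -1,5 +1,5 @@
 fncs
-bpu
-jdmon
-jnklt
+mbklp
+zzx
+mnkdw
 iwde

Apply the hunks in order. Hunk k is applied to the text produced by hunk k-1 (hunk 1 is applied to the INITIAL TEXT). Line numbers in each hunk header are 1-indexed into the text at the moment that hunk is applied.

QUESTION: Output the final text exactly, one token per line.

Hunk 1: at line 2 remove [nsprk,yqceb,ajjf] add [lrbed,liqih,byuto] -> 9 lines: fncs bpu wvfx lrbed liqih byuto mbuy dys pyw
Hunk 2: at line 1 remove [wvfx,lrbed,liqih] add [hxrmv,ebdw,aamxg] -> 9 lines: fncs bpu hxrmv ebdw aamxg byuto mbuy dys pyw
Hunk 3: at line 4 remove [byuto] add [raefm] -> 9 lines: fncs bpu hxrmv ebdw aamxg raefm mbuy dys pyw
Hunk 4: at line 2 remove [hxrmv,ebdw,aamxg] add [jdmon,jnklt,iwde] -> 9 lines: fncs bpu jdmon jnklt iwde raefm mbuy dys pyw
Hunk 5: at line 1 remove [bpu,jdmon,jnklt] add [mbklp,zzx,mnkdw] -> 9 lines: fncs mbklp zzx mnkdw iwde raefm mbuy dys pyw

Answer: fncs
mbklp
zzx
mnkdw
iwde
raefm
mbuy
dys
pyw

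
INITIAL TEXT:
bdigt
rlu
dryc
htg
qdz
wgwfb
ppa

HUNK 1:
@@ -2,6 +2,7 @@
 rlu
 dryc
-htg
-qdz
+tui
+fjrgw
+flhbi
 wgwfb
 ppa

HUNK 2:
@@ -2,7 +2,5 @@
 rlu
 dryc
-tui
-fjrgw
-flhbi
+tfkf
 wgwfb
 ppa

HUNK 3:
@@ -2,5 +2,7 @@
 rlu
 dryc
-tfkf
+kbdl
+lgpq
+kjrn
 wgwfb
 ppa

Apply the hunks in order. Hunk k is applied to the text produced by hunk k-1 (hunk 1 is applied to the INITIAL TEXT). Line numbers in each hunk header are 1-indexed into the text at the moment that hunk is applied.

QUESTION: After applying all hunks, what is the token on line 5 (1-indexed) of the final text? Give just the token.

Hunk 1: at line 2 remove [htg,qdz] add [tui,fjrgw,flhbi] -> 8 lines: bdigt rlu dryc tui fjrgw flhbi wgwfb ppa
Hunk 2: at line 2 remove [tui,fjrgw,flhbi] add [tfkf] -> 6 lines: bdigt rlu dryc tfkf wgwfb ppa
Hunk 3: at line 2 remove [tfkf] add [kbdl,lgpq,kjrn] -> 8 lines: bdigt rlu dryc kbdl lgpq kjrn wgwfb ppa
Final line 5: lgpq

Answer: lgpq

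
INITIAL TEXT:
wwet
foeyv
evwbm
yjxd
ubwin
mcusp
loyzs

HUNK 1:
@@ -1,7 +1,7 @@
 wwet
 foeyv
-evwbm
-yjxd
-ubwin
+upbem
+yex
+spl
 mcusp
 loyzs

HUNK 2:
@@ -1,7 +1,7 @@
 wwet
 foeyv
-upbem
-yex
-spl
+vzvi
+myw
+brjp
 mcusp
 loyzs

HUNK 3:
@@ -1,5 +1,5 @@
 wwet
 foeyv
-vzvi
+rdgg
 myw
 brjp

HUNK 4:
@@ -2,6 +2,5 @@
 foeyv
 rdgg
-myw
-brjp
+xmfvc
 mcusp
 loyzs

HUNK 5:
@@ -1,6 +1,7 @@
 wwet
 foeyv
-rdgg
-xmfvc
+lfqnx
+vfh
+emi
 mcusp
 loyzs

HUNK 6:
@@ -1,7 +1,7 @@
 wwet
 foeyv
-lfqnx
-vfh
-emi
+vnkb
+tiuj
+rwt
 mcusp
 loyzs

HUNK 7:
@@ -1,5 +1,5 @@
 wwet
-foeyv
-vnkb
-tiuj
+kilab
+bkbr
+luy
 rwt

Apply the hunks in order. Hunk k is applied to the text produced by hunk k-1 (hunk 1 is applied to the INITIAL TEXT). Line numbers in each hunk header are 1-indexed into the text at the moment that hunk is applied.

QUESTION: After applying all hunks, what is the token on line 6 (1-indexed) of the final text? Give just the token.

Answer: mcusp

Derivation:
Hunk 1: at line 1 remove [evwbm,yjxd,ubwin] add [upbem,yex,spl] -> 7 lines: wwet foeyv upbem yex spl mcusp loyzs
Hunk 2: at line 1 remove [upbem,yex,spl] add [vzvi,myw,brjp] -> 7 lines: wwet foeyv vzvi myw brjp mcusp loyzs
Hunk 3: at line 1 remove [vzvi] add [rdgg] -> 7 lines: wwet foeyv rdgg myw brjp mcusp loyzs
Hunk 4: at line 2 remove [myw,brjp] add [xmfvc] -> 6 lines: wwet foeyv rdgg xmfvc mcusp loyzs
Hunk 5: at line 1 remove [rdgg,xmfvc] add [lfqnx,vfh,emi] -> 7 lines: wwet foeyv lfqnx vfh emi mcusp loyzs
Hunk 6: at line 1 remove [lfqnx,vfh,emi] add [vnkb,tiuj,rwt] -> 7 lines: wwet foeyv vnkb tiuj rwt mcusp loyzs
Hunk 7: at line 1 remove [foeyv,vnkb,tiuj] add [kilab,bkbr,luy] -> 7 lines: wwet kilab bkbr luy rwt mcusp loyzs
Final line 6: mcusp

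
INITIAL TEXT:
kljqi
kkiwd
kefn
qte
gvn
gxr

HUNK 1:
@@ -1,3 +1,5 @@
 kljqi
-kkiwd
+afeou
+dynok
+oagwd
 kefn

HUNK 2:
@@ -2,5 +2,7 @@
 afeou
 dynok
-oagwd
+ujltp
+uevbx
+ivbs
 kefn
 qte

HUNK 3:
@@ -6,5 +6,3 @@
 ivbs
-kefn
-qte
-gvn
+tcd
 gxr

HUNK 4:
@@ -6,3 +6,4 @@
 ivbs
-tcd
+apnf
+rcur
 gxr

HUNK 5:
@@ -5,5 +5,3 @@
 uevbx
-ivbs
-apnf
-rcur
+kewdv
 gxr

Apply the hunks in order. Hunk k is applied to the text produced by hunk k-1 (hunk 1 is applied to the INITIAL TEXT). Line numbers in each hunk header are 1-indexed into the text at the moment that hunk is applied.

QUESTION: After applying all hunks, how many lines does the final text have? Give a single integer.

Hunk 1: at line 1 remove [kkiwd] add [afeou,dynok,oagwd] -> 8 lines: kljqi afeou dynok oagwd kefn qte gvn gxr
Hunk 2: at line 2 remove [oagwd] add [ujltp,uevbx,ivbs] -> 10 lines: kljqi afeou dynok ujltp uevbx ivbs kefn qte gvn gxr
Hunk 3: at line 6 remove [kefn,qte,gvn] add [tcd] -> 8 lines: kljqi afeou dynok ujltp uevbx ivbs tcd gxr
Hunk 4: at line 6 remove [tcd] add [apnf,rcur] -> 9 lines: kljqi afeou dynok ujltp uevbx ivbs apnf rcur gxr
Hunk 5: at line 5 remove [ivbs,apnf,rcur] add [kewdv] -> 7 lines: kljqi afeou dynok ujltp uevbx kewdv gxr
Final line count: 7

Answer: 7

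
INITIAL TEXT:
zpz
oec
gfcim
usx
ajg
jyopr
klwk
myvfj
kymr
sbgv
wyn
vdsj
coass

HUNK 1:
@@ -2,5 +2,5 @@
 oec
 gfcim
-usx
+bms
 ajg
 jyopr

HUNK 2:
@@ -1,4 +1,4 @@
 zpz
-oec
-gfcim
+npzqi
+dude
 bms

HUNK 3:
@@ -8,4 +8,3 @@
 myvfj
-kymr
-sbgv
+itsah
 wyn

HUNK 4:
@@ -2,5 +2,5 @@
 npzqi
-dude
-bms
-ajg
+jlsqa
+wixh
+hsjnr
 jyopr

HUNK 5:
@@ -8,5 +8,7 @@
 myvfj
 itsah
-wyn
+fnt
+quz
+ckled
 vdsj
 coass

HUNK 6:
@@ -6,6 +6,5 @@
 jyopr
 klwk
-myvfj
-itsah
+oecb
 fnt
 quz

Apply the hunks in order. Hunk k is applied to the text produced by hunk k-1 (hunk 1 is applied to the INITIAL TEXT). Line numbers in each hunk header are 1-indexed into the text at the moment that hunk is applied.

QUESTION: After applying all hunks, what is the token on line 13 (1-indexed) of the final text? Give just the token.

Hunk 1: at line 2 remove [usx] add [bms] -> 13 lines: zpz oec gfcim bms ajg jyopr klwk myvfj kymr sbgv wyn vdsj coass
Hunk 2: at line 1 remove [oec,gfcim] add [npzqi,dude] -> 13 lines: zpz npzqi dude bms ajg jyopr klwk myvfj kymr sbgv wyn vdsj coass
Hunk 3: at line 8 remove [kymr,sbgv] add [itsah] -> 12 lines: zpz npzqi dude bms ajg jyopr klwk myvfj itsah wyn vdsj coass
Hunk 4: at line 2 remove [dude,bms,ajg] add [jlsqa,wixh,hsjnr] -> 12 lines: zpz npzqi jlsqa wixh hsjnr jyopr klwk myvfj itsah wyn vdsj coass
Hunk 5: at line 8 remove [wyn] add [fnt,quz,ckled] -> 14 lines: zpz npzqi jlsqa wixh hsjnr jyopr klwk myvfj itsah fnt quz ckled vdsj coass
Hunk 6: at line 6 remove [myvfj,itsah] add [oecb] -> 13 lines: zpz npzqi jlsqa wixh hsjnr jyopr klwk oecb fnt quz ckled vdsj coass
Final line 13: coass

Answer: coass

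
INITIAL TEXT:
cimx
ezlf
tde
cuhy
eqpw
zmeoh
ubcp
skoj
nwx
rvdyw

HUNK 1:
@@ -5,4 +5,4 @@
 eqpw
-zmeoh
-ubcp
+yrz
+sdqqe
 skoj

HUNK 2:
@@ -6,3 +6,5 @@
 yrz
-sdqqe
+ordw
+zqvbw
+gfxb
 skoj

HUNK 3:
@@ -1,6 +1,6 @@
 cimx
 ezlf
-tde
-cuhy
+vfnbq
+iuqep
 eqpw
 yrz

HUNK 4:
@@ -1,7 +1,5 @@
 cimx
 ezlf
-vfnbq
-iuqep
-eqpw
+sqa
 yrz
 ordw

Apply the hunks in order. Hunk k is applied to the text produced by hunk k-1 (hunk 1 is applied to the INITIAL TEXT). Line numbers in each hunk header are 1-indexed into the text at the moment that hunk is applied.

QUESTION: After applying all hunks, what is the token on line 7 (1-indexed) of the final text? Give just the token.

Answer: gfxb

Derivation:
Hunk 1: at line 5 remove [zmeoh,ubcp] add [yrz,sdqqe] -> 10 lines: cimx ezlf tde cuhy eqpw yrz sdqqe skoj nwx rvdyw
Hunk 2: at line 6 remove [sdqqe] add [ordw,zqvbw,gfxb] -> 12 lines: cimx ezlf tde cuhy eqpw yrz ordw zqvbw gfxb skoj nwx rvdyw
Hunk 3: at line 1 remove [tde,cuhy] add [vfnbq,iuqep] -> 12 lines: cimx ezlf vfnbq iuqep eqpw yrz ordw zqvbw gfxb skoj nwx rvdyw
Hunk 4: at line 1 remove [vfnbq,iuqep,eqpw] add [sqa] -> 10 lines: cimx ezlf sqa yrz ordw zqvbw gfxb skoj nwx rvdyw
Final line 7: gfxb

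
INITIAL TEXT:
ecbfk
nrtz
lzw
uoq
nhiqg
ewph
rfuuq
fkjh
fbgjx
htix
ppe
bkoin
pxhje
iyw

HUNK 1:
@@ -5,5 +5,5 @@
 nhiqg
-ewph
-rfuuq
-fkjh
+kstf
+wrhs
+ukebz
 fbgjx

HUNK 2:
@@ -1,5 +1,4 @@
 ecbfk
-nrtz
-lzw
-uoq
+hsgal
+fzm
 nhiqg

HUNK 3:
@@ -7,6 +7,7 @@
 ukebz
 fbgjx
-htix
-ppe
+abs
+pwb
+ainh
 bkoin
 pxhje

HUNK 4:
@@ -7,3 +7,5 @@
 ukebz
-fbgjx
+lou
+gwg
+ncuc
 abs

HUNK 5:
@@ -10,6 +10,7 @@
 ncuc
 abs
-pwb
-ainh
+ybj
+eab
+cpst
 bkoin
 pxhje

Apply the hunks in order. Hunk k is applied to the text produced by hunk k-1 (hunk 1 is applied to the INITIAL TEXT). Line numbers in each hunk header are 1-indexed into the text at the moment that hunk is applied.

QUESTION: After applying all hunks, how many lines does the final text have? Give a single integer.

Hunk 1: at line 5 remove [ewph,rfuuq,fkjh] add [kstf,wrhs,ukebz] -> 14 lines: ecbfk nrtz lzw uoq nhiqg kstf wrhs ukebz fbgjx htix ppe bkoin pxhje iyw
Hunk 2: at line 1 remove [nrtz,lzw,uoq] add [hsgal,fzm] -> 13 lines: ecbfk hsgal fzm nhiqg kstf wrhs ukebz fbgjx htix ppe bkoin pxhje iyw
Hunk 3: at line 7 remove [htix,ppe] add [abs,pwb,ainh] -> 14 lines: ecbfk hsgal fzm nhiqg kstf wrhs ukebz fbgjx abs pwb ainh bkoin pxhje iyw
Hunk 4: at line 7 remove [fbgjx] add [lou,gwg,ncuc] -> 16 lines: ecbfk hsgal fzm nhiqg kstf wrhs ukebz lou gwg ncuc abs pwb ainh bkoin pxhje iyw
Hunk 5: at line 10 remove [pwb,ainh] add [ybj,eab,cpst] -> 17 lines: ecbfk hsgal fzm nhiqg kstf wrhs ukebz lou gwg ncuc abs ybj eab cpst bkoin pxhje iyw
Final line count: 17

Answer: 17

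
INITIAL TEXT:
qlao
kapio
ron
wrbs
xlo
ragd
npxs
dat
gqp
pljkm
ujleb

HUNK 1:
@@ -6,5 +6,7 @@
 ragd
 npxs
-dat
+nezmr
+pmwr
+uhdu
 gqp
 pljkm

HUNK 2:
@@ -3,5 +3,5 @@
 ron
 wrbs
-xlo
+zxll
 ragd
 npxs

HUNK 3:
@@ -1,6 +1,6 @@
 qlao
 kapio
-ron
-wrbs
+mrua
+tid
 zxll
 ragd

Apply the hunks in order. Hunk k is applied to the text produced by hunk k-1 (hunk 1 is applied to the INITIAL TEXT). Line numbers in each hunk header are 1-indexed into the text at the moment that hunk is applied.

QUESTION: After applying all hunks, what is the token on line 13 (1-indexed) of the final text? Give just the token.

Answer: ujleb

Derivation:
Hunk 1: at line 6 remove [dat] add [nezmr,pmwr,uhdu] -> 13 lines: qlao kapio ron wrbs xlo ragd npxs nezmr pmwr uhdu gqp pljkm ujleb
Hunk 2: at line 3 remove [xlo] add [zxll] -> 13 lines: qlao kapio ron wrbs zxll ragd npxs nezmr pmwr uhdu gqp pljkm ujleb
Hunk 3: at line 1 remove [ron,wrbs] add [mrua,tid] -> 13 lines: qlao kapio mrua tid zxll ragd npxs nezmr pmwr uhdu gqp pljkm ujleb
Final line 13: ujleb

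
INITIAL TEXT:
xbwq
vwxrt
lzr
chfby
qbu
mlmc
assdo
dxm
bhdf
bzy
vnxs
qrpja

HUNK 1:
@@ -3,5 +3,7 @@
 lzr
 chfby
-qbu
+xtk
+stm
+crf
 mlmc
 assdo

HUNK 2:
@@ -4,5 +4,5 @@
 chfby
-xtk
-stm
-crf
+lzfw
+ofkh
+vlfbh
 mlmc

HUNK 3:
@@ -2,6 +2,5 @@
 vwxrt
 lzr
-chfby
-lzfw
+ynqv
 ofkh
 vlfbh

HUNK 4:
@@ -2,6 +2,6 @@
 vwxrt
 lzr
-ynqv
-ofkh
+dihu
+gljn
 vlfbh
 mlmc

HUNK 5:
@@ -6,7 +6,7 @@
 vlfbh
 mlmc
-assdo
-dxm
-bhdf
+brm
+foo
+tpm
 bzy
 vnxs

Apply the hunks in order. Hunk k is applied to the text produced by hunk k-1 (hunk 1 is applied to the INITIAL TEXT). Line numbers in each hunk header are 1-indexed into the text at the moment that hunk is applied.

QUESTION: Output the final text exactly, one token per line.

Answer: xbwq
vwxrt
lzr
dihu
gljn
vlfbh
mlmc
brm
foo
tpm
bzy
vnxs
qrpja

Derivation:
Hunk 1: at line 3 remove [qbu] add [xtk,stm,crf] -> 14 lines: xbwq vwxrt lzr chfby xtk stm crf mlmc assdo dxm bhdf bzy vnxs qrpja
Hunk 2: at line 4 remove [xtk,stm,crf] add [lzfw,ofkh,vlfbh] -> 14 lines: xbwq vwxrt lzr chfby lzfw ofkh vlfbh mlmc assdo dxm bhdf bzy vnxs qrpja
Hunk 3: at line 2 remove [chfby,lzfw] add [ynqv] -> 13 lines: xbwq vwxrt lzr ynqv ofkh vlfbh mlmc assdo dxm bhdf bzy vnxs qrpja
Hunk 4: at line 2 remove [ynqv,ofkh] add [dihu,gljn] -> 13 lines: xbwq vwxrt lzr dihu gljn vlfbh mlmc assdo dxm bhdf bzy vnxs qrpja
Hunk 5: at line 6 remove [assdo,dxm,bhdf] add [brm,foo,tpm] -> 13 lines: xbwq vwxrt lzr dihu gljn vlfbh mlmc brm foo tpm bzy vnxs qrpja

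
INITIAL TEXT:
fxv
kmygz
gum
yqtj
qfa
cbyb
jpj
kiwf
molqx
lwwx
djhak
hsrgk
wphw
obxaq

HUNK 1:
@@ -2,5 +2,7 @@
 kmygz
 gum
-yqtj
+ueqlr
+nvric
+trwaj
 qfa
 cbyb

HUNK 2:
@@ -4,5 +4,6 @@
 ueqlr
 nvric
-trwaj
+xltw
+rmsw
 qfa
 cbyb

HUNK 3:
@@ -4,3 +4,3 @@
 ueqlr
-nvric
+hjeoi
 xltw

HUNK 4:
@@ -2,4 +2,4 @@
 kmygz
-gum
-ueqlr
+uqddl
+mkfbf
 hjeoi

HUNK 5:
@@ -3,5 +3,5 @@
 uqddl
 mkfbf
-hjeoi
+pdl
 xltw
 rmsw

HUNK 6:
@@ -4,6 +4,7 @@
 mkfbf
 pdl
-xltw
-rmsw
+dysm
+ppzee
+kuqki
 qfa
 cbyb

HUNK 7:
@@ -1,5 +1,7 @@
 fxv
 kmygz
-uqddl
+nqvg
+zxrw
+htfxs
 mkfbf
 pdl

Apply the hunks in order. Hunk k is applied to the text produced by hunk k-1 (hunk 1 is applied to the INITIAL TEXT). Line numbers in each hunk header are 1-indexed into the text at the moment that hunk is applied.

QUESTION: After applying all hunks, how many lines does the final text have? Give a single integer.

Answer: 20

Derivation:
Hunk 1: at line 2 remove [yqtj] add [ueqlr,nvric,trwaj] -> 16 lines: fxv kmygz gum ueqlr nvric trwaj qfa cbyb jpj kiwf molqx lwwx djhak hsrgk wphw obxaq
Hunk 2: at line 4 remove [trwaj] add [xltw,rmsw] -> 17 lines: fxv kmygz gum ueqlr nvric xltw rmsw qfa cbyb jpj kiwf molqx lwwx djhak hsrgk wphw obxaq
Hunk 3: at line 4 remove [nvric] add [hjeoi] -> 17 lines: fxv kmygz gum ueqlr hjeoi xltw rmsw qfa cbyb jpj kiwf molqx lwwx djhak hsrgk wphw obxaq
Hunk 4: at line 2 remove [gum,ueqlr] add [uqddl,mkfbf] -> 17 lines: fxv kmygz uqddl mkfbf hjeoi xltw rmsw qfa cbyb jpj kiwf molqx lwwx djhak hsrgk wphw obxaq
Hunk 5: at line 3 remove [hjeoi] add [pdl] -> 17 lines: fxv kmygz uqddl mkfbf pdl xltw rmsw qfa cbyb jpj kiwf molqx lwwx djhak hsrgk wphw obxaq
Hunk 6: at line 4 remove [xltw,rmsw] add [dysm,ppzee,kuqki] -> 18 lines: fxv kmygz uqddl mkfbf pdl dysm ppzee kuqki qfa cbyb jpj kiwf molqx lwwx djhak hsrgk wphw obxaq
Hunk 7: at line 1 remove [uqddl] add [nqvg,zxrw,htfxs] -> 20 lines: fxv kmygz nqvg zxrw htfxs mkfbf pdl dysm ppzee kuqki qfa cbyb jpj kiwf molqx lwwx djhak hsrgk wphw obxaq
Final line count: 20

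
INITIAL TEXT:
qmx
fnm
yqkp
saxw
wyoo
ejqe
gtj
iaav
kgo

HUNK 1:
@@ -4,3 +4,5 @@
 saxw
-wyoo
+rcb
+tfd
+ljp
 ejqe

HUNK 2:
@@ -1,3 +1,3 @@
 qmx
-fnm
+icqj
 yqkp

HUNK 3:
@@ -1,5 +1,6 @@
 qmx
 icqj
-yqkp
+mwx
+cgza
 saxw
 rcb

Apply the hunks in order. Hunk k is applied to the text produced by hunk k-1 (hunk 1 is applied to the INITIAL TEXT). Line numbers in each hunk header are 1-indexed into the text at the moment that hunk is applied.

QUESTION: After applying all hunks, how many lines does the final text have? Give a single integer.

Hunk 1: at line 4 remove [wyoo] add [rcb,tfd,ljp] -> 11 lines: qmx fnm yqkp saxw rcb tfd ljp ejqe gtj iaav kgo
Hunk 2: at line 1 remove [fnm] add [icqj] -> 11 lines: qmx icqj yqkp saxw rcb tfd ljp ejqe gtj iaav kgo
Hunk 3: at line 1 remove [yqkp] add [mwx,cgza] -> 12 lines: qmx icqj mwx cgza saxw rcb tfd ljp ejqe gtj iaav kgo
Final line count: 12

Answer: 12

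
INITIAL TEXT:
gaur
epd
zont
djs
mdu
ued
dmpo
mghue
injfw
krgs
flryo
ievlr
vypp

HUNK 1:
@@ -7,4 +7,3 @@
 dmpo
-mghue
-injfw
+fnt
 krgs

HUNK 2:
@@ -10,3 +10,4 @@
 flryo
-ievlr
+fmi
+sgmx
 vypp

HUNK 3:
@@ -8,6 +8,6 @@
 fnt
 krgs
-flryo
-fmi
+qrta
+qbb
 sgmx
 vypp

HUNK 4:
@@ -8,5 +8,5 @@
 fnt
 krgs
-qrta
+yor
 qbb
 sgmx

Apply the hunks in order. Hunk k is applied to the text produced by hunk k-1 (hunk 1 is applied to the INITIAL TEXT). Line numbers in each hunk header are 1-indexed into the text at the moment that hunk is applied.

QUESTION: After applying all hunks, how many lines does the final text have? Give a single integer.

Answer: 13

Derivation:
Hunk 1: at line 7 remove [mghue,injfw] add [fnt] -> 12 lines: gaur epd zont djs mdu ued dmpo fnt krgs flryo ievlr vypp
Hunk 2: at line 10 remove [ievlr] add [fmi,sgmx] -> 13 lines: gaur epd zont djs mdu ued dmpo fnt krgs flryo fmi sgmx vypp
Hunk 3: at line 8 remove [flryo,fmi] add [qrta,qbb] -> 13 lines: gaur epd zont djs mdu ued dmpo fnt krgs qrta qbb sgmx vypp
Hunk 4: at line 8 remove [qrta] add [yor] -> 13 lines: gaur epd zont djs mdu ued dmpo fnt krgs yor qbb sgmx vypp
Final line count: 13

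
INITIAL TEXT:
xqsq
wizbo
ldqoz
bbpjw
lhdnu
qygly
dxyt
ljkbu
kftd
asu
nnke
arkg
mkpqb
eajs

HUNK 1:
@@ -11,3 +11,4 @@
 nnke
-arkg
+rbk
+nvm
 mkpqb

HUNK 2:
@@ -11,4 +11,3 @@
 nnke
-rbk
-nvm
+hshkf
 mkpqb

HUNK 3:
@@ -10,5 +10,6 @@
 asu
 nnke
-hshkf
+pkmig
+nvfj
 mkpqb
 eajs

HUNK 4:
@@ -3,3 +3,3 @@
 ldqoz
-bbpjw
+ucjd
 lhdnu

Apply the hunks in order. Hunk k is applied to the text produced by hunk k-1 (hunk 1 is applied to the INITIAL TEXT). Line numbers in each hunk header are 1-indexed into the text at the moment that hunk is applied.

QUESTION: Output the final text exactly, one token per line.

Answer: xqsq
wizbo
ldqoz
ucjd
lhdnu
qygly
dxyt
ljkbu
kftd
asu
nnke
pkmig
nvfj
mkpqb
eajs

Derivation:
Hunk 1: at line 11 remove [arkg] add [rbk,nvm] -> 15 lines: xqsq wizbo ldqoz bbpjw lhdnu qygly dxyt ljkbu kftd asu nnke rbk nvm mkpqb eajs
Hunk 2: at line 11 remove [rbk,nvm] add [hshkf] -> 14 lines: xqsq wizbo ldqoz bbpjw lhdnu qygly dxyt ljkbu kftd asu nnke hshkf mkpqb eajs
Hunk 3: at line 10 remove [hshkf] add [pkmig,nvfj] -> 15 lines: xqsq wizbo ldqoz bbpjw lhdnu qygly dxyt ljkbu kftd asu nnke pkmig nvfj mkpqb eajs
Hunk 4: at line 3 remove [bbpjw] add [ucjd] -> 15 lines: xqsq wizbo ldqoz ucjd lhdnu qygly dxyt ljkbu kftd asu nnke pkmig nvfj mkpqb eajs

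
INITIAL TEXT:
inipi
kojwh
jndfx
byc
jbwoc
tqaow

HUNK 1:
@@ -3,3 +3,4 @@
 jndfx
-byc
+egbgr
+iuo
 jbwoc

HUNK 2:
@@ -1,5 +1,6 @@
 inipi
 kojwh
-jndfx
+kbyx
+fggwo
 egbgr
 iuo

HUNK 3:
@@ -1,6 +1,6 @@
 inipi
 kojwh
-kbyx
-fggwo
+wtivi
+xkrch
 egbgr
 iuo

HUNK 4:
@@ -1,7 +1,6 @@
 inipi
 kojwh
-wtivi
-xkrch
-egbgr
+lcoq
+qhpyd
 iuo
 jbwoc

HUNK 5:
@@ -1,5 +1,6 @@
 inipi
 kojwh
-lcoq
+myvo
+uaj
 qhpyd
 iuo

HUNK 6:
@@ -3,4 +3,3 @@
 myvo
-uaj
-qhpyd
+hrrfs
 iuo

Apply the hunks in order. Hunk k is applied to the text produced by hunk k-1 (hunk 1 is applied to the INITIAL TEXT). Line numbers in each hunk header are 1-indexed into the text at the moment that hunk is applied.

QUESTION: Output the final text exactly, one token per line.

Answer: inipi
kojwh
myvo
hrrfs
iuo
jbwoc
tqaow

Derivation:
Hunk 1: at line 3 remove [byc] add [egbgr,iuo] -> 7 lines: inipi kojwh jndfx egbgr iuo jbwoc tqaow
Hunk 2: at line 1 remove [jndfx] add [kbyx,fggwo] -> 8 lines: inipi kojwh kbyx fggwo egbgr iuo jbwoc tqaow
Hunk 3: at line 1 remove [kbyx,fggwo] add [wtivi,xkrch] -> 8 lines: inipi kojwh wtivi xkrch egbgr iuo jbwoc tqaow
Hunk 4: at line 1 remove [wtivi,xkrch,egbgr] add [lcoq,qhpyd] -> 7 lines: inipi kojwh lcoq qhpyd iuo jbwoc tqaow
Hunk 5: at line 1 remove [lcoq] add [myvo,uaj] -> 8 lines: inipi kojwh myvo uaj qhpyd iuo jbwoc tqaow
Hunk 6: at line 3 remove [uaj,qhpyd] add [hrrfs] -> 7 lines: inipi kojwh myvo hrrfs iuo jbwoc tqaow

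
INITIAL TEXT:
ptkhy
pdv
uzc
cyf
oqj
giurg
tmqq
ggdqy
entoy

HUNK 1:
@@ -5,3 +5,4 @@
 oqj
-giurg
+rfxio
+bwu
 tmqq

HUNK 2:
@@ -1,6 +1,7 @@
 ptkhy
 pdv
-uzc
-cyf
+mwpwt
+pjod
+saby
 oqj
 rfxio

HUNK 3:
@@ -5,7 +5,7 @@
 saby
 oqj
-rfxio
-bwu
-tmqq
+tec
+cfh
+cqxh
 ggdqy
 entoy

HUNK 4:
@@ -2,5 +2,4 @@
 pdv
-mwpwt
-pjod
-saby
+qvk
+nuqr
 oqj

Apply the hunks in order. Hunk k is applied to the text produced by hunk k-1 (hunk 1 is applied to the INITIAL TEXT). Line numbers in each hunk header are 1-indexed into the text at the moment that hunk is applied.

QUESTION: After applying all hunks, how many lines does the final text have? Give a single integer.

Answer: 10

Derivation:
Hunk 1: at line 5 remove [giurg] add [rfxio,bwu] -> 10 lines: ptkhy pdv uzc cyf oqj rfxio bwu tmqq ggdqy entoy
Hunk 2: at line 1 remove [uzc,cyf] add [mwpwt,pjod,saby] -> 11 lines: ptkhy pdv mwpwt pjod saby oqj rfxio bwu tmqq ggdqy entoy
Hunk 3: at line 5 remove [rfxio,bwu,tmqq] add [tec,cfh,cqxh] -> 11 lines: ptkhy pdv mwpwt pjod saby oqj tec cfh cqxh ggdqy entoy
Hunk 4: at line 2 remove [mwpwt,pjod,saby] add [qvk,nuqr] -> 10 lines: ptkhy pdv qvk nuqr oqj tec cfh cqxh ggdqy entoy
Final line count: 10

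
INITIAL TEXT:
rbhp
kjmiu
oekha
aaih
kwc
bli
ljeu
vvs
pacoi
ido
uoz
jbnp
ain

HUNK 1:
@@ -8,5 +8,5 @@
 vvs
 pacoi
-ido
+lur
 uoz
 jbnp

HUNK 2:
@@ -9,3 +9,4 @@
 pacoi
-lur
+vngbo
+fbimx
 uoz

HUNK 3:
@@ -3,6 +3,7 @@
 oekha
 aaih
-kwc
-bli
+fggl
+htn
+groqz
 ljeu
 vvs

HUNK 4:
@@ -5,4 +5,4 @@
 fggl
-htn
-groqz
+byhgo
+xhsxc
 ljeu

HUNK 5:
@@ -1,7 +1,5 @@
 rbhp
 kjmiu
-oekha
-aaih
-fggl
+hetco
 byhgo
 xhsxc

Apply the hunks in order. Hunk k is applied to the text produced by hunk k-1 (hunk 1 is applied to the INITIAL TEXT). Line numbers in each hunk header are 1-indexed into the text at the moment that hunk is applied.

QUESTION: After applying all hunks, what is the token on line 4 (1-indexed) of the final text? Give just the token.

Answer: byhgo

Derivation:
Hunk 1: at line 8 remove [ido] add [lur] -> 13 lines: rbhp kjmiu oekha aaih kwc bli ljeu vvs pacoi lur uoz jbnp ain
Hunk 2: at line 9 remove [lur] add [vngbo,fbimx] -> 14 lines: rbhp kjmiu oekha aaih kwc bli ljeu vvs pacoi vngbo fbimx uoz jbnp ain
Hunk 3: at line 3 remove [kwc,bli] add [fggl,htn,groqz] -> 15 lines: rbhp kjmiu oekha aaih fggl htn groqz ljeu vvs pacoi vngbo fbimx uoz jbnp ain
Hunk 4: at line 5 remove [htn,groqz] add [byhgo,xhsxc] -> 15 lines: rbhp kjmiu oekha aaih fggl byhgo xhsxc ljeu vvs pacoi vngbo fbimx uoz jbnp ain
Hunk 5: at line 1 remove [oekha,aaih,fggl] add [hetco] -> 13 lines: rbhp kjmiu hetco byhgo xhsxc ljeu vvs pacoi vngbo fbimx uoz jbnp ain
Final line 4: byhgo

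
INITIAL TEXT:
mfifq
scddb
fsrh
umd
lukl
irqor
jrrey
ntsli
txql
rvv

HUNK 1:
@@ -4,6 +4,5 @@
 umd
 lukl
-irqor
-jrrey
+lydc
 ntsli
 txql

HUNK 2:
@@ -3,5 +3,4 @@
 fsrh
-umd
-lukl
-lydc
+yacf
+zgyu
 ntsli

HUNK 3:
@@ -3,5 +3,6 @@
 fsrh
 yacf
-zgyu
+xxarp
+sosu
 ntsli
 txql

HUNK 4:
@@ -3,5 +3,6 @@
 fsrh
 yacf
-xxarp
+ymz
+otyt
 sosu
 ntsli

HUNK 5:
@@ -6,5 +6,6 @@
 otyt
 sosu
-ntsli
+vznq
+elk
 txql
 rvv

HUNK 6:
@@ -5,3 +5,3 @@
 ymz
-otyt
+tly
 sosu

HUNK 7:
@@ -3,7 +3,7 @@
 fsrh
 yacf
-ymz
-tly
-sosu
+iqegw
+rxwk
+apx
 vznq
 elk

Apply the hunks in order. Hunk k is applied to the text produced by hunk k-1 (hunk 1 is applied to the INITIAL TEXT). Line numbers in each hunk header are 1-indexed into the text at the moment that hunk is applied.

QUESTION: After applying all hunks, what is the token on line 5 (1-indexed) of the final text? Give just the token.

Answer: iqegw

Derivation:
Hunk 1: at line 4 remove [irqor,jrrey] add [lydc] -> 9 lines: mfifq scddb fsrh umd lukl lydc ntsli txql rvv
Hunk 2: at line 3 remove [umd,lukl,lydc] add [yacf,zgyu] -> 8 lines: mfifq scddb fsrh yacf zgyu ntsli txql rvv
Hunk 3: at line 3 remove [zgyu] add [xxarp,sosu] -> 9 lines: mfifq scddb fsrh yacf xxarp sosu ntsli txql rvv
Hunk 4: at line 3 remove [xxarp] add [ymz,otyt] -> 10 lines: mfifq scddb fsrh yacf ymz otyt sosu ntsli txql rvv
Hunk 5: at line 6 remove [ntsli] add [vznq,elk] -> 11 lines: mfifq scddb fsrh yacf ymz otyt sosu vznq elk txql rvv
Hunk 6: at line 5 remove [otyt] add [tly] -> 11 lines: mfifq scddb fsrh yacf ymz tly sosu vznq elk txql rvv
Hunk 7: at line 3 remove [ymz,tly,sosu] add [iqegw,rxwk,apx] -> 11 lines: mfifq scddb fsrh yacf iqegw rxwk apx vznq elk txql rvv
Final line 5: iqegw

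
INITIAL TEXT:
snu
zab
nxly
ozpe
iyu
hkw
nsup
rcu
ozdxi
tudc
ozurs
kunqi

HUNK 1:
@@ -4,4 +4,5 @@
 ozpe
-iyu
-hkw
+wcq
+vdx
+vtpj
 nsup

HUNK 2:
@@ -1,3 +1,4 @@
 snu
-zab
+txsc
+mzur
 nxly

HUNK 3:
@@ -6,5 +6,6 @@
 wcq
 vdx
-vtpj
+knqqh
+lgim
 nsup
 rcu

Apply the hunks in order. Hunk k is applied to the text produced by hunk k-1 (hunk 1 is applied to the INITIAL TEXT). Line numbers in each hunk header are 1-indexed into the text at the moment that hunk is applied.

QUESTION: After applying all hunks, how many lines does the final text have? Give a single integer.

Answer: 15

Derivation:
Hunk 1: at line 4 remove [iyu,hkw] add [wcq,vdx,vtpj] -> 13 lines: snu zab nxly ozpe wcq vdx vtpj nsup rcu ozdxi tudc ozurs kunqi
Hunk 2: at line 1 remove [zab] add [txsc,mzur] -> 14 lines: snu txsc mzur nxly ozpe wcq vdx vtpj nsup rcu ozdxi tudc ozurs kunqi
Hunk 3: at line 6 remove [vtpj] add [knqqh,lgim] -> 15 lines: snu txsc mzur nxly ozpe wcq vdx knqqh lgim nsup rcu ozdxi tudc ozurs kunqi
Final line count: 15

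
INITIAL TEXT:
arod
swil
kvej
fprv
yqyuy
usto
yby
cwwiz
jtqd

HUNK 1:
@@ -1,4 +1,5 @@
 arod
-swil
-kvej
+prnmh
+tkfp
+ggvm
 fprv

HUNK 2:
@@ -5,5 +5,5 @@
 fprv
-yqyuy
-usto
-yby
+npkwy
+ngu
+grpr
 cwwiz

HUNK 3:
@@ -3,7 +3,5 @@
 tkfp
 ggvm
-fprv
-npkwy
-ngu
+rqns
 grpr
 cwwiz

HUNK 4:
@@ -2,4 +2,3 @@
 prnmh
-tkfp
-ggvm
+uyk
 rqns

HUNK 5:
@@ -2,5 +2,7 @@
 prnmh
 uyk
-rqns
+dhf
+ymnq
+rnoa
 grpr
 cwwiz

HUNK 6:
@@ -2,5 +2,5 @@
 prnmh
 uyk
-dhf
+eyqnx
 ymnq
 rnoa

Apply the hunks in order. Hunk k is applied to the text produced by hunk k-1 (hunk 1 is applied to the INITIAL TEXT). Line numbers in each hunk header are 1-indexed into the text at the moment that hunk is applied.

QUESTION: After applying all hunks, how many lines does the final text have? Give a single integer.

Answer: 9

Derivation:
Hunk 1: at line 1 remove [swil,kvej] add [prnmh,tkfp,ggvm] -> 10 lines: arod prnmh tkfp ggvm fprv yqyuy usto yby cwwiz jtqd
Hunk 2: at line 5 remove [yqyuy,usto,yby] add [npkwy,ngu,grpr] -> 10 lines: arod prnmh tkfp ggvm fprv npkwy ngu grpr cwwiz jtqd
Hunk 3: at line 3 remove [fprv,npkwy,ngu] add [rqns] -> 8 lines: arod prnmh tkfp ggvm rqns grpr cwwiz jtqd
Hunk 4: at line 2 remove [tkfp,ggvm] add [uyk] -> 7 lines: arod prnmh uyk rqns grpr cwwiz jtqd
Hunk 5: at line 2 remove [rqns] add [dhf,ymnq,rnoa] -> 9 lines: arod prnmh uyk dhf ymnq rnoa grpr cwwiz jtqd
Hunk 6: at line 2 remove [dhf] add [eyqnx] -> 9 lines: arod prnmh uyk eyqnx ymnq rnoa grpr cwwiz jtqd
Final line count: 9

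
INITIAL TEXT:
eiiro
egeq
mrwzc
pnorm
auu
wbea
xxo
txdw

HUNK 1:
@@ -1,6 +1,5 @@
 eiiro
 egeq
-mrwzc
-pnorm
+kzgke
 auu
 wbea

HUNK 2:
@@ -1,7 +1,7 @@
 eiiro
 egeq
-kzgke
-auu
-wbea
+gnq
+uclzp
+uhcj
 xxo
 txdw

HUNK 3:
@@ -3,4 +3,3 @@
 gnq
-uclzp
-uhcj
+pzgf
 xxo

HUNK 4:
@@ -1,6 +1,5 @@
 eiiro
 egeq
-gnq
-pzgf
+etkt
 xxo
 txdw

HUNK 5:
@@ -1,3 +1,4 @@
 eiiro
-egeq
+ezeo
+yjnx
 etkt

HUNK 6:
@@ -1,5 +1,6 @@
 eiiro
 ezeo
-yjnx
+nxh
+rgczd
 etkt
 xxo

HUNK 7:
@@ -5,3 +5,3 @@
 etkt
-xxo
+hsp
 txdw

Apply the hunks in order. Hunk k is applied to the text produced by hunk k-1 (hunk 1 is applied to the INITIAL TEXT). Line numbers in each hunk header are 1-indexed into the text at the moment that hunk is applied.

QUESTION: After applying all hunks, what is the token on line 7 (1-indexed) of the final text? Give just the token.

Hunk 1: at line 1 remove [mrwzc,pnorm] add [kzgke] -> 7 lines: eiiro egeq kzgke auu wbea xxo txdw
Hunk 2: at line 1 remove [kzgke,auu,wbea] add [gnq,uclzp,uhcj] -> 7 lines: eiiro egeq gnq uclzp uhcj xxo txdw
Hunk 3: at line 3 remove [uclzp,uhcj] add [pzgf] -> 6 lines: eiiro egeq gnq pzgf xxo txdw
Hunk 4: at line 1 remove [gnq,pzgf] add [etkt] -> 5 lines: eiiro egeq etkt xxo txdw
Hunk 5: at line 1 remove [egeq] add [ezeo,yjnx] -> 6 lines: eiiro ezeo yjnx etkt xxo txdw
Hunk 6: at line 1 remove [yjnx] add [nxh,rgczd] -> 7 lines: eiiro ezeo nxh rgczd etkt xxo txdw
Hunk 7: at line 5 remove [xxo] add [hsp] -> 7 lines: eiiro ezeo nxh rgczd etkt hsp txdw
Final line 7: txdw

Answer: txdw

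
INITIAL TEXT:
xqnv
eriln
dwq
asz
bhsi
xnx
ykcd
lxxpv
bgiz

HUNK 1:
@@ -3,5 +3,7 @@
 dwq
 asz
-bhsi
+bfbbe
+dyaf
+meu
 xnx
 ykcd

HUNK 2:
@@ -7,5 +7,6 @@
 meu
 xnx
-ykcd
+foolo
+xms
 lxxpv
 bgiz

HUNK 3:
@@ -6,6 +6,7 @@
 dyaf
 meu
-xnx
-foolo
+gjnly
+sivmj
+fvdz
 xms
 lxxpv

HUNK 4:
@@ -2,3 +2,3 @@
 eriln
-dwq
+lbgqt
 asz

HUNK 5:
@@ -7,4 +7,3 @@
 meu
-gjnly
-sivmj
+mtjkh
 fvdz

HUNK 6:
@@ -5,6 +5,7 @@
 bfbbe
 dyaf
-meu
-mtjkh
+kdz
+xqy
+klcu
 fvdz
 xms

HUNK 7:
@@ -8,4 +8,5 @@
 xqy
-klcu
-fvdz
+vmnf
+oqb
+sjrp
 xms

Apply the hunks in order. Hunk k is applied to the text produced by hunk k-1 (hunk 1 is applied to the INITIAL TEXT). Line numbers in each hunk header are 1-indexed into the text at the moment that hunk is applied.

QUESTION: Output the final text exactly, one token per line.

Answer: xqnv
eriln
lbgqt
asz
bfbbe
dyaf
kdz
xqy
vmnf
oqb
sjrp
xms
lxxpv
bgiz

Derivation:
Hunk 1: at line 3 remove [bhsi] add [bfbbe,dyaf,meu] -> 11 lines: xqnv eriln dwq asz bfbbe dyaf meu xnx ykcd lxxpv bgiz
Hunk 2: at line 7 remove [ykcd] add [foolo,xms] -> 12 lines: xqnv eriln dwq asz bfbbe dyaf meu xnx foolo xms lxxpv bgiz
Hunk 3: at line 6 remove [xnx,foolo] add [gjnly,sivmj,fvdz] -> 13 lines: xqnv eriln dwq asz bfbbe dyaf meu gjnly sivmj fvdz xms lxxpv bgiz
Hunk 4: at line 2 remove [dwq] add [lbgqt] -> 13 lines: xqnv eriln lbgqt asz bfbbe dyaf meu gjnly sivmj fvdz xms lxxpv bgiz
Hunk 5: at line 7 remove [gjnly,sivmj] add [mtjkh] -> 12 lines: xqnv eriln lbgqt asz bfbbe dyaf meu mtjkh fvdz xms lxxpv bgiz
Hunk 6: at line 5 remove [meu,mtjkh] add [kdz,xqy,klcu] -> 13 lines: xqnv eriln lbgqt asz bfbbe dyaf kdz xqy klcu fvdz xms lxxpv bgiz
Hunk 7: at line 8 remove [klcu,fvdz] add [vmnf,oqb,sjrp] -> 14 lines: xqnv eriln lbgqt asz bfbbe dyaf kdz xqy vmnf oqb sjrp xms lxxpv bgiz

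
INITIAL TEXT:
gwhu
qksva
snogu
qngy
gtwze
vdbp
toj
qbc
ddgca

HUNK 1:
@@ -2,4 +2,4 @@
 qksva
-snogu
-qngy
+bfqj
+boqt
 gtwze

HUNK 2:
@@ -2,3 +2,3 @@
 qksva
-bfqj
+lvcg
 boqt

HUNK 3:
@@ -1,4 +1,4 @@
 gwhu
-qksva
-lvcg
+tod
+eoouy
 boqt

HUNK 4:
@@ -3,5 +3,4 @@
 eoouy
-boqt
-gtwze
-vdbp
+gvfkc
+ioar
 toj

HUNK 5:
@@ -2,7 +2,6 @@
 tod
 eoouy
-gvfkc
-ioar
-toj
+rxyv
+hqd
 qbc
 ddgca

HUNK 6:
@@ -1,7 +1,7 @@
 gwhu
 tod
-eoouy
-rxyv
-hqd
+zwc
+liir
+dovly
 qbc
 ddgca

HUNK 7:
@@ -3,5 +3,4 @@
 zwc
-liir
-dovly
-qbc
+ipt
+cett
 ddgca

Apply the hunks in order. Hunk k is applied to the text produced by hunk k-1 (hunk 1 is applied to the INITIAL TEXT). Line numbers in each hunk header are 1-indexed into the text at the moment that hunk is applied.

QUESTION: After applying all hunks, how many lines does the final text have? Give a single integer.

Answer: 6

Derivation:
Hunk 1: at line 2 remove [snogu,qngy] add [bfqj,boqt] -> 9 lines: gwhu qksva bfqj boqt gtwze vdbp toj qbc ddgca
Hunk 2: at line 2 remove [bfqj] add [lvcg] -> 9 lines: gwhu qksva lvcg boqt gtwze vdbp toj qbc ddgca
Hunk 3: at line 1 remove [qksva,lvcg] add [tod,eoouy] -> 9 lines: gwhu tod eoouy boqt gtwze vdbp toj qbc ddgca
Hunk 4: at line 3 remove [boqt,gtwze,vdbp] add [gvfkc,ioar] -> 8 lines: gwhu tod eoouy gvfkc ioar toj qbc ddgca
Hunk 5: at line 2 remove [gvfkc,ioar,toj] add [rxyv,hqd] -> 7 lines: gwhu tod eoouy rxyv hqd qbc ddgca
Hunk 6: at line 1 remove [eoouy,rxyv,hqd] add [zwc,liir,dovly] -> 7 lines: gwhu tod zwc liir dovly qbc ddgca
Hunk 7: at line 3 remove [liir,dovly,qbc] add [ipt,cett] -> 6 lines: gwhu tod zwc ipt cett ddgca
Final line count: 6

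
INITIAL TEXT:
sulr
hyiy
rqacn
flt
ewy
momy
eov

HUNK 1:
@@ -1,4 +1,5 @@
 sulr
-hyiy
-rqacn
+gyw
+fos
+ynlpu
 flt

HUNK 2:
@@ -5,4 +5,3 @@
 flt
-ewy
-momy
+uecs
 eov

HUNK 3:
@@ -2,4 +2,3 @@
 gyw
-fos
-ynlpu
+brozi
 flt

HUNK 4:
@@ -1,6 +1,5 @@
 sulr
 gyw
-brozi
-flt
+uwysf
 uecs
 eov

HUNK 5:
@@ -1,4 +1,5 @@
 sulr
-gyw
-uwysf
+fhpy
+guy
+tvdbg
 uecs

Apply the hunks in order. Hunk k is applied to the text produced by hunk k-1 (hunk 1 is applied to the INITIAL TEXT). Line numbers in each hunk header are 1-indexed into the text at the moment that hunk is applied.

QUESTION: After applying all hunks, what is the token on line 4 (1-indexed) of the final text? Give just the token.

Answer: tvdbg

Derivation:
Hunk 1: at line 1 remove [hyiy,rqacn] add [gyw,fos,ynlpu] -> 8 lines: sulr gyw fos ynlpu flt ewy momy eov
Hunk 2: at line 5 remove [ewy,momy] add [uecs] -> 7 lines: sulr gyw fos ynlpu flt uecs eov
Hunk 3: at line 2 remove [fos,ynlpu] add [brozi] -> 6 lines: sulr gyw brozi flt uecs eov
Hunk 4: at line 1 remove [brozi,flt] add [uwysf] -> 5 lines: sulr gyw uwysf uecs eov
Hunk 5: at line 1 remove [gyw,uwysf] add [fhpy,guy,tvdbg] -> 6 lines: sulr fhpy guy tvdbg uecs eov
Final line 4: tvdbg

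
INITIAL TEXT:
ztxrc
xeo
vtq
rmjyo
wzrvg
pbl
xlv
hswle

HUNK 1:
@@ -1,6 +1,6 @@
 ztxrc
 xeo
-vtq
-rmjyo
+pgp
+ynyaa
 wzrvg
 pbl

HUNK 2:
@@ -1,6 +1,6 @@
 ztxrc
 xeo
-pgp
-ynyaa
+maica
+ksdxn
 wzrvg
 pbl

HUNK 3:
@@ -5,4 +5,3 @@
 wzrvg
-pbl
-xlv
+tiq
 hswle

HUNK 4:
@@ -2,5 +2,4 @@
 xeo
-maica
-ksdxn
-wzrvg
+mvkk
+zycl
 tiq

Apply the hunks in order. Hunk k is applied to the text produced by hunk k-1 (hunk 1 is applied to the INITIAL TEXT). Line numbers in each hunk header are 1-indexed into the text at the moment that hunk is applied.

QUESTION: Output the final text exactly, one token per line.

Hunk 1: at line 1 remove [vtq,rmjyo] add [pgp,ynyaa] -> 8 lines: ztxrc xeo pgp ynyaa wzrvg pbl xlv hswle
Hunk 2: at line 1 remove [pgp,ynyaa] add [maica,ksdxn] -> 8 lines: ztxrc xeo maica ksdxn wzrvg pbl xlv hswle
Hunk 3: at line 5 remove [pbl,xlv] add [tiq] -> 7 lines: ztxrc xeo maica ksdxn wzrvg tiq hswle
Hunk 4: at line 2 remove [maica,ksdxn,wzrvg] add [mvkk,zycl] -> 6 lines: ztxrc xeo mvkk zycl tiq hswle

Answer: ztxrc
xeo
mvkk
zycl
tiq
hswle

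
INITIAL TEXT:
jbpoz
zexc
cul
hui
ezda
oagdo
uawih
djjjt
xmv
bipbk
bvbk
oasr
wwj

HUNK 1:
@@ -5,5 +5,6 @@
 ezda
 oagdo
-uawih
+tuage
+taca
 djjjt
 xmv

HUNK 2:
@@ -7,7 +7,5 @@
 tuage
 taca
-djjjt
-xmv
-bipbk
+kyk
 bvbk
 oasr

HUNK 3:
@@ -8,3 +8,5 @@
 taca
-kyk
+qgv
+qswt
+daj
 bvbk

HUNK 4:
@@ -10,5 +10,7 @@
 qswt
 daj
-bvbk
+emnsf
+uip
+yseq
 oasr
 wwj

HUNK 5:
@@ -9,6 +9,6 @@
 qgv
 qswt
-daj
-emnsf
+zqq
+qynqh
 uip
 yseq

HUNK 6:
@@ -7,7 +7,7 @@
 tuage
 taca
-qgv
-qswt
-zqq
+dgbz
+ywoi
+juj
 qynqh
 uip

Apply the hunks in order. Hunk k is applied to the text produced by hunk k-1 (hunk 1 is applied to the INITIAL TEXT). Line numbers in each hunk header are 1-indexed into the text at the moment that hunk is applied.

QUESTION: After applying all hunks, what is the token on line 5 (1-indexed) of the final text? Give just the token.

Answer: ezda

Derivation:
Hunk 1: at line 5 remove [uawih] add [tuage,taca] -> 14 lines: jbpoz zexc cul hui ezda oagdo tuage taca djjjt xmv bipbk bvbk oasr wwj
Hunk 2: at line 7 remove [djjjt,xmv,bipbk] add [kyk] -> 12 lines: jbpoz zexc cul hui ezda oagdo tuage taca kyk bvbk oasr wwj
Hunk 3: at line 8 remove [kyk] add [qgv,qswt,daj] -> 14 lines: jbpoz zexc cul hui ezda oagdo tuage taca qgv qswt daj bvbk oasr wwj
Hunk 4: at line 10 remove [bvbk] add [emnsf,uip,yseq] -> 16 lines: jbpoz zexc cul hui ezda oagdo tuage taca qgv qswt daj emnsf uip yseq oasr wwj
Hunk 5: at line 9 remove [daj,emnsf] add [zqq,qynqh] -> 16 lines: jbpoz zexc cul hui ezda oagdo tuage taca qgv qswt zqq qynqh uip yseq oasr wwj
Hunk 6: at line 7 remove [qgv,qswt,zqq] add [dgbz,ywoi,juj] -> 16 lines: jbpoz zexc cul hui ezda oagdo tuage taca dgbz ywoi juj qynqh uip yseq oasr wwj
Final line 5: ezda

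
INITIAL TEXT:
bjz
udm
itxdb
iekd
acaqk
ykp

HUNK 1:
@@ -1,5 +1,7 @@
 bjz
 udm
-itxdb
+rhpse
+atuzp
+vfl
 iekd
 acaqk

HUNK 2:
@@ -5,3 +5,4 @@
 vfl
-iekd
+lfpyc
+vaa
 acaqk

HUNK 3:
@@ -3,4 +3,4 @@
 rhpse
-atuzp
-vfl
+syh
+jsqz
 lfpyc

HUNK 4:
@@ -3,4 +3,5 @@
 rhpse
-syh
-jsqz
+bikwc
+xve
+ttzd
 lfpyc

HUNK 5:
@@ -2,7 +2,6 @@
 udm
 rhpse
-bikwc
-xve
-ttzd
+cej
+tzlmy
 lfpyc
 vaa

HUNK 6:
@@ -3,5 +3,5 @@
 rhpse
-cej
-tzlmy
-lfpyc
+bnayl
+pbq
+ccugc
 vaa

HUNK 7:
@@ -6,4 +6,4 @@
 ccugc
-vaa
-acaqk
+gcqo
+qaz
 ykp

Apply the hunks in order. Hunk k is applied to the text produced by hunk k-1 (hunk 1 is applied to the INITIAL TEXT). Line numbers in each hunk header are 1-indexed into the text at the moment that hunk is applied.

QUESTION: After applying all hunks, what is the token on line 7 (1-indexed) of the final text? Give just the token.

Answer: gcqo

Derivation:
Hunk 1: at line 1 remove [itxdb] add [rhpse,atuzp,vfl] -> 8 lines: bjz udm rhpse atuzp vfl iekd acaqk ykp
Hunk 2: at line 5 remove [iekd] add [lfpyc,vaa] -> 9 lines: bjz udm rhpse atuzp vfl lfpyc vaa acaqk ykp
Hunk 3: at line 3 remove [atuzp,vfl] add [syh,jsqz] -> 9 lines: bjz udm rhpse syh jsqz lfpyc vaa acaqk ykp
Hunk 4: at line 3 remove [syh,jsqz] add [bikwc,xve,ttzd] -> 10 lines: bjz udm rhpse bikwc xve ttzd lfpyc vaa acaqk ykp
Hunk 5: at line 2 remove [bikwc,xve,ttzd] add [cej,tzlmy] -> 9 lines: bjz udm rhpse cej tzlmy lfpyc vaa acaqk ykp
Hunk 6: at line 3 remove [cej,tzlmy,lfpyc] add [bnayl,pbq,ccugc] -> 9 lines: bjz udm rhpse bnayl pbq ccugc vaa acaqk ykp
Hunk 7: at line 6 remove [vaa,acaqk] add [gcqo,qaz] -> 9 lines: bjz udm rhpse bnayl pbq ccugc gcqo qaz ykp
Final line 7: gcqo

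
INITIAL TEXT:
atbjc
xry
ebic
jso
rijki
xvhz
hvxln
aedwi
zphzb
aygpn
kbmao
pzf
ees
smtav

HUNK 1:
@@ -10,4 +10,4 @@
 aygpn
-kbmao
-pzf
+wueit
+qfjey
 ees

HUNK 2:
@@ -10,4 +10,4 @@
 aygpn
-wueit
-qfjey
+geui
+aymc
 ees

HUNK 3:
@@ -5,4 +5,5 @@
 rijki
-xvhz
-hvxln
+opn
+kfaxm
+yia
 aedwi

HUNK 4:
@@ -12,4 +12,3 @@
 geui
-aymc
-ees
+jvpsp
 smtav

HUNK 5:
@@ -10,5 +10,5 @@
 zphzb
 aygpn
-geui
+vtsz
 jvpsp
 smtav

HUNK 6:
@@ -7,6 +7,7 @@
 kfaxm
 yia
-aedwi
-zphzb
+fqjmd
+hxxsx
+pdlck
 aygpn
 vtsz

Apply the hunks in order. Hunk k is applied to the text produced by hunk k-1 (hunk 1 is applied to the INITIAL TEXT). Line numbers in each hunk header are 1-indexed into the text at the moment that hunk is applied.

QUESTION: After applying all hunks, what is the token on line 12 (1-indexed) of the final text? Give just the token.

Answer: aygpn

Derivation:
Hunk 1: at line 10 remove [kbmao,pzf] add [wueit,qfjey] -> 14 lines: atbjc xry ebic jso rijki xvhz hvxln aedwi zphzb aygpn wueit qfjey ees smtav
Hunk 2: at line 10 remove [wueit,qfjey] add [geui,aymc] -> 14 lines: atbjc xry ebic jso rijki xvhz hvxln aedwi zphzb aygpn geui aymc ees smtav
Hunk 3: at line 5 remove [xvhz,hvxln] add [opn,kfaxm,yia] -> 15 lines: atbjc xry ebic jso rijki opn kfaxm yia aedwi zphzb aygpn geui aymc ees smtav
Hunk 4: at line 12 remove [aymc,ees] add [jvpsp] -> 14 lines: atbjc xry ebic jso rijki opn kfaxm yia aedwi zphzb aygpn geui jvpsp smtav
Hunk 5: at line 10 remove [geui] add [vtsz] -> 14 lines: atbjc xry ebic jso rijki opn kfaxm yia aedwi zphzb aygpn vtsz jvpsp smtav
Hunk 6: at line 7 remove [aedwi,zphzb] add [fqjmd,hxxsx,pdlck] -> 15 lines: atbjc xry ebic jso rijki opn kfaxm yia fqjmd hxxsx pdlck aygpn vtsz jvpsp smtav
Final line 12: aygpn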